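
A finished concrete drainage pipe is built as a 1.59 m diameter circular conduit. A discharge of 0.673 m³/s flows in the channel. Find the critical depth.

y_c = 0.406 m

At critical depth, Q² T / (g A³) = 1, i.e. A³/T = Q²/g = 0.673²/9.81 = 0.04617.
Try y = 0.451 m: A³/T = 0.06942 — high.
Try y = 0.279 m: A³/T = 0.01063 — low.
Try y = 0.406 m: A³/T = 0.04613 — ≈ 0.04617.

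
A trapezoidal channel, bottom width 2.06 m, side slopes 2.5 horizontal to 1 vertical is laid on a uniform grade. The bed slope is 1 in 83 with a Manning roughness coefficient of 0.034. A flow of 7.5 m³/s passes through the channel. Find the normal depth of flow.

y_n = 0.846 m

Manning's equation rearranged: A R^(2/3) = nQ / (1·√S) = 0.034 × 7.5 / (√0.01205) = 2.323.
At y = 0.708 m: A R^(2/3) = 1.62 — low.
At y = 0.979 m: A R^(2/3) = 3.146 — high.
At y = 0.846 m: A R^(2/3) = 2.324 — ≈ 2.323.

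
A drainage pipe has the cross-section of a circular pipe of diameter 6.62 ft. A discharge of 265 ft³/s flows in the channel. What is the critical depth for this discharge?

At critical depth, Q² T / (g A³) = 1, i.e. A³/T = Q²/g = 265²/32.2 = 2181.
Try y = 5.21 ft: A³/T = 4526 — over.
Try y = 2.97 ft: A³/T = 508.7 — short.
Try y = 4.34 ft: A³/T = 2175 — close enough.

y_c = 4.34 ft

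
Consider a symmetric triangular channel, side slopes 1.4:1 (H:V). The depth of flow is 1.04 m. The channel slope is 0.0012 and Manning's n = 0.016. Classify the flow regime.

subcritical

For a triangular section with side slope z = 1.4: A = zy² = 1.4×1.04² = 1.514 m²; P = 2y√(1+z²) = 2×1.04×1.72 = 3.579 m.
Hydraulic radius R = A/P = 1.514/3.579 = 0.4231 m.
V = (1/n) R^(2/3) √S = (1/0.016) × 0.4231^(2/3) × √0.0012 = 1.22 m/s. Hydraulic depth D_h = A/T = 1.514/2.912 = 0.52 m.
Froude number Fr = V/√(g·D_h) = 1.22/√(9.81×0.52) = 0.54, which is less than 1, so the flow is subcritical.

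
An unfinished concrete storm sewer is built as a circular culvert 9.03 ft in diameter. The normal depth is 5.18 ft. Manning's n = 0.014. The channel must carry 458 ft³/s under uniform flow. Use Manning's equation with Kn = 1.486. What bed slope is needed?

For a circular section of diameter D = 9.03 ft at depth y = 5.18 ft, the central angle is θ = 2 arccos(1 − 2y/D) = 3.437 rad. Then A = (D²/8)(θ − sin θ) = 38 ft² and P = Dθ/2 = 15.52 ft.
Hydraulic radius R = A/P = 38/15.52 = 2.449 ft.
From Manning's equation, S = [nQ / (1.486 A R^(2/3))]² = [0.014 × 458 / (1.486 × 38 × 2.449^(2/3))]² = 0.00391.

S = 0.00391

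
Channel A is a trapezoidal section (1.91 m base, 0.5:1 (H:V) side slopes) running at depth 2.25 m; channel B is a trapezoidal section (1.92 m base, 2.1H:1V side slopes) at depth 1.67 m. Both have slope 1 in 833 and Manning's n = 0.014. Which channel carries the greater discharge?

Channel A: With bottom width b = 1.91 m and side slope z = 0.5: A = (b + zy)y = (1.91 + 0.5×2.25)×2.25 = 6.829 m²; P = b + 2y√(1+z²) = 1.91 + 2×2.25×1.118 = 6.941 m. Hydraulic radius R = A/P = 6.829/6.941 = 0.9838 m. Q_A = (1/0.014)·6.829·0.9838^(2/3)·√0.0012 = 16.72 m³/s.
Channel B: With bottom width b = 1.92 m and side slope z = 2.1: A = (b + zy)y = (1.92 + 2.1×1.67)×1.67 = 9.063 m²; P = b + 2y√(1+z²) = 1.92 + 2×1.67×2.326 = 9.689 m. Hydraulic radius R = A/P = 9.063/9.689 = 0.9354 m. Q_B = (1/0.014)·9.063·0.9354^(2/3)·√0.0012 = 21.45 m³/s.
Q_A = 16.72 m³/s vs Q_B = 21.45 m³/s, so channel B carries more.

channel B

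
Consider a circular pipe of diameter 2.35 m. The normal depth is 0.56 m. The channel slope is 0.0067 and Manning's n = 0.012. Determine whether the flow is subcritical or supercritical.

For a circular section of diameter D = 2.35 m at depth y = 0.56 m, the central angle is θ = 2 arccos(1 − 2y/D) = 2.04 rad. Then A = (D²/8)(θ − sin θ) = 0.7924 m² and P = Dθ/2 = 2.397 m.
Hydraulic radius R = A/P = 0.7924/2.397 = 0.3306 m.
V = (1/n) R^(2/3) √S = (1/0.012) × 0.3306^(2/3) × √0.0067 = 3.261 m/s. Hydraulic depth D_h = A/T = 0.7924/2.002 = 0.3957 m.
Froude number Fr = V/√(g·D_h) = 3.261/√(9.81×0.3957) = 1.66, which is greater than 1, so the flow is supercritical.

supercritical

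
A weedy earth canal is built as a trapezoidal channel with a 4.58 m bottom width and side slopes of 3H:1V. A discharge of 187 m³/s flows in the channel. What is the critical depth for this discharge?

y_c = 3.13 m

At critical depth, Q² T / (g A³) = 1, i.e. A³/T = Q²/g = 187²/9.81 = 3565.
Trying y = 3.76 m: A³/T = 7814 — over.
Trying y = 2.3 m: A³/T = 1002 — short.
Trying y = 3.13 m: A³/T = 3579 — close enough.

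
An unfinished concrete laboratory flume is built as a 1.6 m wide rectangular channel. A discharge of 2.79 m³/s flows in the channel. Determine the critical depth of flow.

y_c = 0.677 m

For a rectangular channel, critical depth y_c = (q²/g)^(1/3) where q = Q/b = 2.79/1.6 = 1.744 m²/s.
So y_c = (1.744²/9.81)^(1/3) = 0.677 m.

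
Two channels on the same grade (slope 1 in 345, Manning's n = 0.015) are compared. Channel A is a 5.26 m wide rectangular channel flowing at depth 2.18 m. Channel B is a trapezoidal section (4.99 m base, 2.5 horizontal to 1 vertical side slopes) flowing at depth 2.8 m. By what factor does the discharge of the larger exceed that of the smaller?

Channel A: Flow area A = b·y = 5.26 × 2.18 = 11.47 m². Wetted perimeter P = b + 2y = 5.26 + 2×2.18 = 9.62 m. Hydraulic radius R = A/P = 11.47/9.62 = 1.192 m. Q_A = (1/0.015)·11.47·1.192^(2/3)·√0.002899 = 46.27 m³/s.
Channel B: With bottom width b = 4.99 m and side slope z = 2.5: A = (b + zy)y = (4.99 + 2.5×2.8)×2.8 = 33.57 m²; P = b + 2y√(1+z²) = 4.99 + 2×2.8×2.693 = 20.07 m. Hydraulic radius R = A/P = 33.57/20.07 = 1.673 m. Q_B = (1/0.015)·33.57·1.673^(2/3)·√0.002899 = 169.8 m³/s.
The larger discharge is 169.8 m³/s and the smaller is 46.27 m³/s; the ratio is 3.67.

3.67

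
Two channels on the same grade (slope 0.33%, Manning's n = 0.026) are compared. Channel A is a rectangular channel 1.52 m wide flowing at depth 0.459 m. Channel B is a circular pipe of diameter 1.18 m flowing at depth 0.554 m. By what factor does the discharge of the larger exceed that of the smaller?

1.39

Channel A: Flow area A = b·y = 1.52 × 0.459 = 0.6977 m². Wetted perimeter P = b + 2y = 1.52 + 2×0.459 = 2.438 m. Hydraulic radius R = A/P = 0.6977/2.438 = 0.2862 m. Q_A = (1/0.026)·0.6977·0.2862^(2/3)·√0.0033 = 0.6694 m³/s.
Channel B: For a circular section of diameter D = 1.18 m at depth y = 0.554 m, the central angle is θ = 2 arccos(1 − 2y/D) = 3.019 rad. Then A = (D²/8)(θ − sin θ) = 0.5043 m² and P = Dθ/2 = 1.781 m. Hydraulic radius R = A/P = 0.5043/1.781 = 0.2831 m. Q_B = (1/0.026)·0.5043·0.2831^(2/3)·√0.0033 = 0.4804 m³/s.
The larger discharge is 0.6694 m³/s and the smaller is 0.4804 m³/s; the ratio is 1.39.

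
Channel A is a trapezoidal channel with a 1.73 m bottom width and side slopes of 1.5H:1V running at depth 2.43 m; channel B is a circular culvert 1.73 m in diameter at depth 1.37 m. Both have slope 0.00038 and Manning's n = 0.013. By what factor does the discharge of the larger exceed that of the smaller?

11.6

Channel A: With bottom width b = 1.73 m and side slope z = 1.5: A = (b + zy)y = (1.73 + 1.5×2.43)×2.43 = 13.06 m²; P = b + 2y√(1+z²) = 1.73 + 2×2.43×1.803 = 10.49 m. Hydraulic radius R = A/P = 13.06/10.49 = 1.245 m. Q_A = (1/0.013)·13.06·1.245^(2/3)·√0.00038 = 22.67 m³/s.
Channel B: For a circular section of diameter D = 1.73 m at depth y = 1.37 m, the central angle is θ = 2 arccos(1 − 2y/D) = 4.388 rad. Then A = (D²/8)(θ − sin θ) = 1.996 m² and P = Dθ/2 = 3.796 m. Hydraulic radius R = A/P = 1.996/3.796 = 0.5259 m. Q_B = (1/0.013)·1.996·0.5259^(2/3)·√0.00038 = 1.951 m³/s.
The larger discharge is 22.67 m³/s and the smaller is 1.951 m³/s; the ratio is 11.6.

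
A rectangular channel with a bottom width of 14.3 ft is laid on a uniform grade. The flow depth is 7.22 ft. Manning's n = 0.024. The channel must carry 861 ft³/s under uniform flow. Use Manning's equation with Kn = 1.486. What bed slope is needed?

S = 0.0033

Flow area A = b·y = 14.3 × 7.22 = 103.2 ft². Wetted perimeter P = b + 2y = 14.3 + 2×7.22 = 28.74 ft.
Hydraulic radius R = A/P = 103.2/28.74 = 3.592 ft.
From Manning's equation, S = [nQ / (1.486 A R^(2/3))]² = [0.024 × 861 / (1.486 × 103.2 × 3.592^(2/3))]² = 0.0033.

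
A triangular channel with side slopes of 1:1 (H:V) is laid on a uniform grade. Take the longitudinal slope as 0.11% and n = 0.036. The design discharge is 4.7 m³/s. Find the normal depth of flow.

Manning's equation rearranged: A R^(2/3) = nQ / (1·√S) = 0.036 × 4.7 / (√0.0011) = 5.102.
Try y = 1.69 m: A R^(2/3) = 2.026 — short.
Try y = 2.7 m: A R^(2/3) = 7.068 — over.
Try y = 2.39 m: A R^(2/3) = 5.105 — close enough.

y_n = 2.39 m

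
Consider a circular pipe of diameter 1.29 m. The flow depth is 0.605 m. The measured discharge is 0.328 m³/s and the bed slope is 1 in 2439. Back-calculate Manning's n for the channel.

n = 0.017

For a circular section of diameter D = 1.29 m at depth y = 0.605 m, the central angle is θ = 2 arccos(1 − 2y/D) = 3.017 rad. Then A = (D²/8)(θ − sin θ) = 0.6019 m² and P = Dθ/2 = 1.946 m.
Hydraulic radius R = A/P = 0.6019/1.946 = 0.3093 m.
Rearranging Manning's equation: n = (1/Q) A R^(2/3) S^(1/2) = (1/0.328) × 0.6019 × 0.3093^(2/3) × √0.00041 = 0.017.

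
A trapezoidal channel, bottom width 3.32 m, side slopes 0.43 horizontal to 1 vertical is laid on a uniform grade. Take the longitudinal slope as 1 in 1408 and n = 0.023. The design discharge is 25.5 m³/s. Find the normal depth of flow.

Manning's equation rearranged: A R^(2/3) = nQ / (1·√S) = 0.023 × 25.5 / (√0.0007102) = 22.01.
Try y = 2.73 m: A R^(2/3) = 14.8 — low.
Try y = 3.45 m: A R^(2/3) = 22 — close enough.

y_n = 3.45 m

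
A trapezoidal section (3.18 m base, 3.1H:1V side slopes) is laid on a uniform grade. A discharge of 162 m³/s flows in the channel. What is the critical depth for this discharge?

At critical depth, Q² T / (g A³) = 1, i.e. A³/T = Q²/g = 162²/9.81 = 2675.
At y = 3.75 m: A³/T = 6475 — too large.
At y = 3.07 m: A³/T = 2666 — matches.

y_c = 3.07 m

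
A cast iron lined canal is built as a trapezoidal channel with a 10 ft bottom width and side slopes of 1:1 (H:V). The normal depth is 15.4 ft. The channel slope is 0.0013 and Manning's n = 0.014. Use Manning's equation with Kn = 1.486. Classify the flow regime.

subcritical

With bottom width b = 10 ft and side slope z = 1: A = (b + zy)y = (10 + 1×15.4)×15.4 = 391.2 ft²; P = b + 2y√(1+z²) = 10 + 2×15.4×1.414 = 53.56 ft.
Hydraulic radius R = A/P = 391.2/53.56 = 7.304 ft.
V = (1.486/n) R^(2/3) √S = (1.486/0.014) × 7.304^(2/3) × √0.0013 = 14.41 ft/s. Hydraulic depth D_h = A/T = 391.2/40.8 = 9.587 ft.
Froude number Fr = V/√(g·D_h) = 14.41/√(32.2×9.587) = 0.82, which is less than 1, so the flow is subcritical.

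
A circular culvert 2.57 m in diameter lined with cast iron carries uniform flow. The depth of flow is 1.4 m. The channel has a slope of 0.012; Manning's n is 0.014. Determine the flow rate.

For a circular section of diameter D = 2.57 m at depth y = 1.4 m, the central angle is θ = 2 arccos(1 − 2y/D) = 3.321 rad. Then A = (D²/8)(θ − sin θ) = 2.889 m² and P = Dθ/2 = 4.267 m.
Hydraulic radius R = A/P = 2.889/4.267 = 0.677 m.
Manning's equation: Q = (1/n) A R^(2/3) S^(1/2) = (1/0.014) × 2.889 × 0.677^(2/3) × 0.012^(1/2) = 17.4 m³/s.

Q = 17.4 m³/s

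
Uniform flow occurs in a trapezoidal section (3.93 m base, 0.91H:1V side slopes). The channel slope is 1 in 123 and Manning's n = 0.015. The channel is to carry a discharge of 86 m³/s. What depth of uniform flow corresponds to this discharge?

Manning's equation rearranged: A R^(2/3) = nQ / (1·√S) = 0.015 × 86 / (√0.00813) = 14.31.
Try y = 1.8 m: A R^(2/3) = 10.93 — short.
Try y = 2.49 m: A R^(2/3) = 19.74 — over.
Try y = 2.09 m: A R^(2/3) = 14.31 — matches.

y_n = 2.09 m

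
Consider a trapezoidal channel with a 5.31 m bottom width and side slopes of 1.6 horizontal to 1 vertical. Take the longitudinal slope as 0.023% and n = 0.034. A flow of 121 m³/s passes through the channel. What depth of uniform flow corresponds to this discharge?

y_n = 6.97 m

Manning's equation rearranged: A R^(2/3) = nQ / (1·√S) = 0.034 × 121 / (√0.00023) = 271.3.
Try y = 4.85 m: A R^(2/3) = 122.4 — too small.
Try y = 8.61 m: A R^(2/3) = 437.7 — too large.
Try y = 6.97 m: A R^(2/3) = 271 — matches.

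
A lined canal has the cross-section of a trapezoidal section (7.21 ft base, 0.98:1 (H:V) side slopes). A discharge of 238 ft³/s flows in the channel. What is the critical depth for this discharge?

y_c = 2.83 ft

At critical depth, Q² T / (g A³) = 1, i.e. A³/T = Q²/g = 238²/32.2 = 1759.
At y = 2.16 ft: A³/T = 714.5 — too small.
At y = 3.43 ft: A³/T = 3422 — too large.
At y = 2.83 ft: A³/T = 1768 — close enough.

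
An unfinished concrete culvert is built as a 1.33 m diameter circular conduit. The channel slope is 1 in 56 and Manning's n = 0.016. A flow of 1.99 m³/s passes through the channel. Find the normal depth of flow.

Manning's equation rearranged: A R^(2/3) = nQ / (1·√S) = 0.016 × 1.99 / (√0.01786) = 0.2383.
At y = 0.428 m: A R^(2/3) = 0.1495 — too small.
At y = 0.616 m: A R^(2/3) = 0.2922 — too large.
At y = 0.549 m: A R^(2/3) = 0.2379 — close enough.

y_n = 0.549 m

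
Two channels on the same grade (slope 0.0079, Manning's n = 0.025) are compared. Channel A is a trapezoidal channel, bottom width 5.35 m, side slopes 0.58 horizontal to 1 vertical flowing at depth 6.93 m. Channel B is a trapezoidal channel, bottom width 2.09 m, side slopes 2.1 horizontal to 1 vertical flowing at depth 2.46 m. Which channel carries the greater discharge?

Channel A: With bottom width b = 5.35 m and side slope z = 0.58: A = (b + zy)y = (5.35 + 0.58×6.93)×6.93 = 64.93 m²; P = b + 2y√(1+z²) = 5.35 + 2×6.93×1.156 = 21.37 m. Hydraulic radius R = A/P = 64.93/21.37 = 3.038 m. Q_A = (1/0.025)·64.93·3.038^(2/3)·√0.0079 = 484.2 m³/s.
Channel B: With bottom width b = 2.09 m and side slope z = 2.1: A = (b + zy)y = (2.09 + 2.1×2.46)×2.46 = 17.85 m²; P = b + 2y√(1+z²) = 2.09 + 2×2.46×2.326 = 13.53 m. Hydraulic radius R = A/P = 17.85/13.53 = 1.319 m. Q_B = (1/0.025)·17.85·1.319^(2/3)·√0.0079 = 76.32 m³/s.
Q_A = 484.2 m³/s vs Q_B = 76.32 m³/s, so channel A carries more.

channel A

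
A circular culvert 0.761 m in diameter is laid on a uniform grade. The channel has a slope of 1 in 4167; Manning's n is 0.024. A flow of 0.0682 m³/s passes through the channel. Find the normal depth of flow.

y_n = 0.47 m

Manning's equation rearranged: A R^(2/3) = nQ / (1·√S) = 0.024 × 0.0682 / (√0.00024) = 0.1057.
At y = 0.332 m: A R^(2/3) = 0.05931 — short.
At y = 0.47 m: A R^(2/3) = 0.1056 — close enough.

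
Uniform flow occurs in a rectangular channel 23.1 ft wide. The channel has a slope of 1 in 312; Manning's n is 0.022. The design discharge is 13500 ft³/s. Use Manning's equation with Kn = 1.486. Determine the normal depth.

y_n = 36 ft

Manning's equation rearranged: A R^(2/3) = nQ / (1.486·√S) = 0.022 × 13500 / (1.486 × √0.003205) = 3530.
Trying y = 24.6 ft: A R^(2/3) = 2246 — short.
Trying y = 39.2 ft: A R^(2/3) = 3895 — over.
Trying y = 36 ft: A R^(2/3) = 3530 — ≈ 3530.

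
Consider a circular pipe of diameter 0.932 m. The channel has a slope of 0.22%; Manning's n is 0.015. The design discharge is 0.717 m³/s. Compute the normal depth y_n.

Manning's equation rearranged: A R^(2/3) = nQ / (1·√S) = 0.015 × 0.717 / (√0.0022) = 0.2293.
Try y = 0.831 m: A R^(2/3) = 0.2742 — high.
Try y = 0.683 m: A R^(2/3) = 0.2292 — matches.

y_n = 0.683 m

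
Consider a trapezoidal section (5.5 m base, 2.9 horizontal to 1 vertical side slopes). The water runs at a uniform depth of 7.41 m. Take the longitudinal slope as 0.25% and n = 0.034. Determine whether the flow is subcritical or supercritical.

subcritical

With bottom width b = 5.5 m and side slope z = 2.9: A = (b + zy)y = (5.5 + 2.9×7.41)×7.41 = 200 m²; P = b + 2y√(1+z²) = 5.5 + 2×7.41×3.068 = 50.96 m.
Hydraulic radius R = A/P = 200/50.96 = 3.924 m.
V = (1/n) R^(2/3) √S = (1/0.034) × 3.924^(2/3) × √0.0025 = 3.659 m/s. Hydraulic depth D_h = A/T = 200/48.48 = 4.125 m.
Froude number Fr = V/√(g·D_h) = 3.659/√(9.81×4.125) = 0.575, which is less than 1, so the flow is subcritical.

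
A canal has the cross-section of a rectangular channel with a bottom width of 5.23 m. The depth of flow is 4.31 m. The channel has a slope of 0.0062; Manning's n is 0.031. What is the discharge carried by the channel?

Q = 79.2 m³/s

Flow area A = b·y = 5.23 × 4.31 = 22.54 m². Wetted perimeter P = b + 2y = 5.23 + 2×4.31 = 13.85 m.
Hydraulic radius R = A/P = 22.54/13.85 = 1.628 m.
Manning's equation: Q = (1/n) A R^(2/3) S^(1/2) = (1/0.031) × 22.54 × 1.628^(2/3) × 0.0062^(1/2) = 79.2 m³/s.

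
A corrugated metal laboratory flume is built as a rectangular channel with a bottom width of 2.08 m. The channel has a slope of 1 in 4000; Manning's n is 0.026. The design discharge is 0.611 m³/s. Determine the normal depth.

Manning's equation rearranged: A R^(2/3) = nQ / (1·√S) = 0.026 × 0.611 / (√0.00025) = 1.005.
At y = 0.629 m: A R^(2/3) = 0.7007 — too small.
At y = 1 m: A R^(2/3) = 1.327 — too large.
At y = 0.814 m: A R^(2/3) = 1.004 — matches.

y_n = 0.814 m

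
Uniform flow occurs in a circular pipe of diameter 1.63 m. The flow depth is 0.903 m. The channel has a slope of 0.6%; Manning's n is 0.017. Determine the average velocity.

V = 2.61 m/s

For a circular section of diameter D = 1.63 m at depth y = 0.903 m, the central angle is θ = 2 arccos(1 − 2y/D) = 3.358 rad. Then A = (D²/8)(θ − sin θ) = 1.187 m² and P = Dθ/2 = 2.737 m.
Hydraulic radius R = A/P = 1.187/2.737 = 0.4336 m.
From Manning's equation, V = (1/n) R^(2/3) S^(1/2) = (1/0.017) × 0.4336^(2/3) × 0.006^(1/2) = 2.61 m/s.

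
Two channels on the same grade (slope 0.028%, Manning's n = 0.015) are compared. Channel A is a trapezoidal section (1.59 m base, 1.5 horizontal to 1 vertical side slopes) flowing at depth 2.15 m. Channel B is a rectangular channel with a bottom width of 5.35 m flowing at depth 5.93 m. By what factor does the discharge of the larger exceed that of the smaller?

Channel A: With bottom width b = 1.59 m and side slope z = 1.5: A = (b + zy)y = (1.59 + 1.5×2.15)×2.15 = 10.35 m²; P = b + 2y√(1+z²) = 1.59 + 2×2.15×1.803 = 9.342 m. Hydraulic radius R = A/P = 10.35/9.342 = 1.108 m. Q_A = (1/0.015)·10.35·1.108^(2/3)·√0.00028 = 12.37 m³/s.
Channel B: Flow area A = b·y = 5.35 × 5.93 = 31.73 m². Wetted perimeter P = b + 2y = 5.35 + 2×5.93 = 17.21 m. Hydraulic radius R = A/P = 31.73/17.21 = 1.843 m. Q_B = (1/0.015)·31.73·1.843^(2/3)·√0.00028 = 53.21 m³/s.
The larger discharge is 53.21 m³/s and the smaller is 12.37 m³/s; the ratio is 4.3.

4.3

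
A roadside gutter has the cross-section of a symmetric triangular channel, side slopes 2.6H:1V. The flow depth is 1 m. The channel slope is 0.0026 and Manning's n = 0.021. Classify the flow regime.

For a triangular section with side slope z = 2.6: A = zy² = 2.6×1² = 2.6 m²; P = 2y√(1+z²) = 2×1×2.786 = 5.571 m.
Hydraulic radius R = A/P = 2.6/5.571 = 0.4667 m.
V = (1/n) R^(2/3) √S = (1/0.021) × 0.4667^(2/3) × √0.0026 = 1.461 m/s. Hydraulic depth D_h = A/T = 2.6/5.2 = 0.5 m.
Froude number Fr = V/√(g·D_h) = 1.461/√(9.81×0.5) = 0.66, which is less than 1, so the flow is subcritical.

subcritical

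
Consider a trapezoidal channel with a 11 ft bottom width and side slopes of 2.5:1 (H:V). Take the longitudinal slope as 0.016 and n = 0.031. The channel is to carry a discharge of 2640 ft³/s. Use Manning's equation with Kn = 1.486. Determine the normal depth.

y_n = 6.5 ft

Manning's equation rearranged: A R^(2/3) = nQ / (1.486·√S) = 0.031 × 2640 / (1.486 × √0.016) = 435.4.
Try y = 7.76 ft: A R^(2/3) = 640 — high.
Try y = 6.5 ft: A R^(2/3) = 435.1 — matches.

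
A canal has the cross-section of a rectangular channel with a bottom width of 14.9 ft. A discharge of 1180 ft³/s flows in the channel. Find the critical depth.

y_c = 5.8 ft

For a rectangular channel, critical depth y_c = (q²/g)^(1/3) where q = Q/b = 1180/14.9 = 79.19 ft²/s.
So y_c = (79.19²/32.2)^(1/3) = 5.8 ft.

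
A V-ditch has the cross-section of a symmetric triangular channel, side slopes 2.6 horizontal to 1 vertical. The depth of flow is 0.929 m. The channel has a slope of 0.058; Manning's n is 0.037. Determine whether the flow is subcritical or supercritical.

For a triangular section with side slope z = 2.6: A = zy² = 2.6×0.929² = 2.244 m²; P = 2y√(1+z²) = 2×0.929×2.786 = 5.176 m.
Hydraulic radius R = A/P = 2.244/5.176 = 0.4335 m.
V = (1/n) R^(2/3) √S = (1/0.037) × 0.4335^(2/3) × √0.058 = 3.728 m/s. Hydraulic depth D_h = A/T = 2.244/4.831 = 0.4645 m.
Froude number Fr = V/√(g·D_h) = 3.728/√(9.81×0.4645) = 1.75, which is greater than 1, so the flow is supercritical.

supercritical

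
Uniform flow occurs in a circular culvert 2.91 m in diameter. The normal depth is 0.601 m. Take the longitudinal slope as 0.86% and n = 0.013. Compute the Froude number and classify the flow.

For a circular section of diameter D = 2.91 m at depth y = 0.601 m, the central angle is θ = 2 arccos(1 − 2y/D) = 1.887 rad. Then A = (D²/8)(θ − sin θ) = 0.9914 m² and P = Dθ/2 = 2.746 m.
Hydraulic radius R = A/P = 0.9914/2.746 = 0.3611 m.
V = (1/n) R^(2/3) √S = (1/0.013) × 0.3611^(2/3) × √0.0086 = 3.617 m/s. Hydraulic depth D_h = A/T = 0.9914/2.356 = 0.4208 m.
Froude number Fr = V/√(g·D_h) = 3.617/√(9.81×0.4208) = 1.78, which is greater than 1, so the flow is supercritical.

supercritical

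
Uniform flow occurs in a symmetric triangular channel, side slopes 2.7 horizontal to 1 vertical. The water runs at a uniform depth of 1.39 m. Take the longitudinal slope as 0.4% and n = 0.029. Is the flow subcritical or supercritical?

For a triangular section with side slope z = 2.7: A = zy² = 2.7×1.39² = 5.217 m²; P = 2y√(1+z²) = 2×1.39×2.879 = 8.004 m.
Hydraulic radius R = A/P = 5.217/8.004 = 0.6517 m.
V = (1/n) R^(2/3) √S = (1/0.029) × 0.6517^(2/3) × √0.004 = 1.639 m/s. Hydraulic depth D_h = A/T = 5.217/7.506 = 0.695 m.
Froude number Fr = V/√(g·D_h) = 1.639/√(9.81×0.695) = 0.628, which is less than 1, so the flow is subcritical.

subcritical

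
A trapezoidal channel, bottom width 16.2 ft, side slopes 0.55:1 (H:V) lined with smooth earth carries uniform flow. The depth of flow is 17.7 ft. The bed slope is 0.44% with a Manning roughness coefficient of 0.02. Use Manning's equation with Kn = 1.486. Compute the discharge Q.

Q = 9130 ft³/s

With bottom width b = 16.2 ft and side slope z = 0.55: A = (b + zy)y = (16.2 + 0.55×17.7)×17.7 = 459 ft²; P = b + 2y√(1+z²) = 16.2 + 2×17.7×1.141 = 56.6 ft.
Hydraulic radius R = A/P = 459/56.6 = 8.11 ft.
Manning's equation: Q = (1.486/n) A R^(2/3) S^(1/2) = (1.486/0.02) × 459 × 8.11^(2/3) × 0.0044^(1/2) = 9130 ft³/s.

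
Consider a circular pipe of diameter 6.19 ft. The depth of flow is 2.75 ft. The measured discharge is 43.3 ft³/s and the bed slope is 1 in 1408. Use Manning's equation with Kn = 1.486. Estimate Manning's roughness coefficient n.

For a circular section of diameter D = 6.19 ft at depth y = 2.75 ft, the central angle is θ = 2 arccos(1 − 2y/D) = 2.918 rad. Then A = (D²/8)(θ − sin θ) = 12.92 ft² and P = Dθ/2 = 9.032 ft.
Hydraulic radius R = A/P = 12.92/9.032 = 1.43 ft.
Rearranging Manning's equation: n = (1.486/Q) A R^(2/3) S^(1/2) = (1.486/43.3) × 12.92 × 1.43^(2/3) × √0.0007102 = 0.015.

n = 0.015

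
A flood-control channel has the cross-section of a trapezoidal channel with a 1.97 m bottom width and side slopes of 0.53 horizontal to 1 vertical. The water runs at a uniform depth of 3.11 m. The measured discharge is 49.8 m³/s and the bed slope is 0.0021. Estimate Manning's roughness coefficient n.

n = 0.012

With bottom width b = 1.97 m and side slope z = 0.53: A = (b + zy)y = (1.97 + 0.53×3.11)×3.11 = 11.25 m²; P = b + 2y√(1+z²) = 1.97 + 2×3.11×1.132 = 9.01 m.
Hydraulic radius R = A/P = 11.25/9.01 = 1.249 m.
Rearranging Manning's equation: n = (1/Q) A R^(2/3) S^(1/2) = (1/49.8) × 11.25 × 1.249^(2/3) × √0.0021 = 0.012.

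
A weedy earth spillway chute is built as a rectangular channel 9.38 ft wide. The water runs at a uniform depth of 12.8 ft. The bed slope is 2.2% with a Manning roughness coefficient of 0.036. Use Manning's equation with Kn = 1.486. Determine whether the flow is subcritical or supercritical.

subcritical

Flow area A = b·y = 9.38 × 12.8 = 120.1 ft². Wetted perimeter P = b + 2y = 9.38 + 2×12.8 = 34.98 ft.
Hydraulic radius R = A/P = 120.1/34.98 = 3.432 ft.
V = (1.486/n) R^(2/3) √S = (1.486/0.036) × 3.432^(2/3) × √0.022 = 13.93 ft/s. Hydraulic depth D_h = A/T = 120.1/9.38 = 12.8 ft.
Froude number Fr = V/√(g·D_h) = 13.93/√(32.2×12.8) = 0.686, which is less than 1, so the flow is subcritical.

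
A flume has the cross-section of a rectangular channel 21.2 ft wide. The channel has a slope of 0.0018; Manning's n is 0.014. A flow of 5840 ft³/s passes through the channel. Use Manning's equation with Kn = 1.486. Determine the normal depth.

Manning's equation rearranged: A R^(2/3) = nQ / (1.486·√S) = 0.014 × 5840 / (1.486 × √0.0018) = 1297.
Try y = 19.7 ft: A R^(2/3) = 1512 — too large.
Try y = 17.4 ft: A R^(2/3) = 1296 — matches.

y_n = 17.4 ft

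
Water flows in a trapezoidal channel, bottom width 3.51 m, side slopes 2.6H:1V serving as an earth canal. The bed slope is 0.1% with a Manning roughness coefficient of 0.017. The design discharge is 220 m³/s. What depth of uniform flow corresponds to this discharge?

y_n = 4.43 m

Manning's equation rearranged: A R^(2/3) = nQ / (1·√S) = 0.017 × 220 / (√0.001) = 118.3.
Try y = 3.5 m: A R^(2/3) = 68.13 — short.
Try y = 4.43 m: A R^(2/3) = 118.1 — ≈ 118.3.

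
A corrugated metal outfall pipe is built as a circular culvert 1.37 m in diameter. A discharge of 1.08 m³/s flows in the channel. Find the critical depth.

At critical depth, Q² T / (g A³) = 1, i.e. A³/T = Q²/g = 1.08²/9.81 = 0.1189.
Trying y = 0.473 m: A³/T = 0.07057 — short.
Trying y = 0.677 m: A³/T = 0.2794 — over.
Trying y = 0.542 m: A³/T = 0.1192 — ≈ 0.1189.

y_c = 0.542 m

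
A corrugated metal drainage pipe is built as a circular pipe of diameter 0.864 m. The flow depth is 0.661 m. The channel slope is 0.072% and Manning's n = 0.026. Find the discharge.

Q = 0.203 m³/s

For a circular section of diameter D = 0.864 m at depth y = 0.661 m, the central angle is θ = 2 arccos(1 − 2y/D) = 4.259 rad. Then A = (D²/8)(θ − sin θ) = 0.4813 m² and P = Dθ/2 = 1.84 m.
Hydraulic radius R = A/P = 0.4813/1.84 = 0.2616 m.
Manning's equation: Q = (1/n) A R^(2/3) S^(1/2) = (1/0.026) × 0.4813 × 0.2616^(2/3) × 0.00072^(1/2) = 0.203 m³/s.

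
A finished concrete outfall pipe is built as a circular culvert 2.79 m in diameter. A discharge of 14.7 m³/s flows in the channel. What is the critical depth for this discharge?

At critical depth, Q² T / (g A³) = 1, i.e. A³/T = Q²/g = 14.7²/9.81 = 22.03.
At y = 2.04 m: A³/T = 44.43 — over.
At y = 1.33 m: A³/T = 8.531 — short.
At y = 1.7 m: A³/T = 21.8 — matches.

y_c = 1.7 m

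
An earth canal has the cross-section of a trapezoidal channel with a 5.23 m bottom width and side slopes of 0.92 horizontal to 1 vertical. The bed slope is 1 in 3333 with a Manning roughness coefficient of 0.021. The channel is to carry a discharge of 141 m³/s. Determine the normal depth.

y_n = 6.76 m

Manning's equation rearranged: A R^(2/3) = nQ / (1·√S) = 0.021 × 141 / (√0.0003) = 170.9.
At y = 7.5 m: A R^(2/3) = 211.8 — high.
At y = 5.39 m: A R^(2/3) = 108.1 — low.
At y = 6.76 m: A R^(2/3) = 170.8 — close enough.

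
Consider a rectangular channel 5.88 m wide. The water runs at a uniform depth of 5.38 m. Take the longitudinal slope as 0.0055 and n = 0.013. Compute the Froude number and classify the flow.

Flow area A = b·y = 5.88 × 5.38 = 31.63 m². Wetted perimeter P = b + 2y = 5.88 + 2×5.38 = 16.64 m.
Hydraulic radius R = A/P = 31.63/16.64 = 1.901 m.
V = (1/n) R^(2/3) √S = (1/0.013) × 1.901^(2/3) × √0.0055 = 8.755 m/s. Hydraulic depth D_h = A/T = 31.63/5.88 = 5.38 m.
Froude number Fr = V/√(g·D_h) = 8.755/√(9.81×5.38) = 1.21, which is greater than 1, so the flow is supercritical.

supercritical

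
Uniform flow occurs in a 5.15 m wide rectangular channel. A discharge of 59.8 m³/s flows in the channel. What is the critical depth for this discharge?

For a rectangular channel, critical depth y_c = (q²/g)^(1/3) where q = Q/b = 59.8/5.15 = 11.61 m²/s.
So y_c = (11.61²/9.81)^(1/3) = 2.4 m.

y_c = 2.4 m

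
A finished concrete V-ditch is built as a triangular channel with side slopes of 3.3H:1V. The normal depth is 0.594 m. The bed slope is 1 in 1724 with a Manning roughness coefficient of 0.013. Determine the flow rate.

Q = 0.933 m³/s

For a triangular section with side slope z = 3.3: A = zy² = 3.3×0.594² = 1.164 m²; P = 2y√(1+z²) = 2×0.594×3.448 = 4.096 m.
Hydraulic radius R = A/P = 1.164/4.096 = 0.2842 m.
Manning's equation: Q = (1/n) A R^(2/3) S^(1/2) = (1/0.013) × 1.164 × 0.2842^(2/3) × 0.00058^(1/2) = 0.933 m³/s.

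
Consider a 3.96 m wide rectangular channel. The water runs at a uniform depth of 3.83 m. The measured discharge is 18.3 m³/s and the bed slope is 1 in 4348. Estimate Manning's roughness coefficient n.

Flow area A = b·y = 3.96 × 3.83 = 15.17 m². Wetted perimeter P = b + 2y = 3.96 + 2×3.83 = 11.62 m.
Hydraulic radius R = A/P = 15.17/11.62 = 1.305 m.
Rearranging Manning's equation: n = (1/Q) A R^(2/3) S^(1/2) = (1/18.3) × 15.17 × 1.305^(2/3) × √0.00023 = 0.015.

n = 0.015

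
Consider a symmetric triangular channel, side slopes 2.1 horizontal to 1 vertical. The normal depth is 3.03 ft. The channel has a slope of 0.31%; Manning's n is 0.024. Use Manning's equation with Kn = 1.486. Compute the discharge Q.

For a triangular section with side slope z = 2.1: A = zy² = 2.1×3.03² = 19.28 ft²; P = 2y√(1+z²) = 2×3.03×2.326 = 14.1 ft.
Hydraulic radius R = A/P = 19.28/14.1 = 1.368 ft.
Manning's equation: Q = (1.486/n) A R^(2/3) S^(1/2) = (1.486/0.024) × 19.28 × 1.368^(2/3) × 0.0031^(1/2) = 81.9 ft³/s.

Q = 81.9 ft³/s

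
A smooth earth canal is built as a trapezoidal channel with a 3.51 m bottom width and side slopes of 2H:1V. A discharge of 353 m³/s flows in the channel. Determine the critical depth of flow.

y_c = 4.96 m

At critical depth, Q² T / (g A³) = 1, i.e. A³/T = Q²/g = 353²/9.81 = 12700.
At y = 5.92 m: A³/T = 27600 — high.
At y = 3.48 m: A³/T = 2775 — low.
At y = 4.96 m: A³/T = 12660 — matches.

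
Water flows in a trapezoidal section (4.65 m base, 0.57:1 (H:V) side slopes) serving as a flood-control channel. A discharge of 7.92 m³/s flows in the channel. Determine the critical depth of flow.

y_c = 0.648 m

At critical depth, Q² T / (g A³) = 1, i.e. A³/T = Q²/g = 7.92²/9.81 = 6.394.
At y = 0.567 m: A³/T = 4.233 — low.
At y = 0.797 m: A³/T = 12.11 — high.
At y = 0.648 m: A³/T = 6.385 — ≈ 6.394.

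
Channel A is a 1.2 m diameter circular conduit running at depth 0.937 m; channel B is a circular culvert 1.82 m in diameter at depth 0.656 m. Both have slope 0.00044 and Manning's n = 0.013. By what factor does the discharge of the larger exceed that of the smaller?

1.13

Channel A: For a circular section of diameter D = 1.2 m at depth y = 0.937 m, the central angle is θ = 2 arccos(1 − 2y/D) = 4.334 rad. Then A = (D²/8)(θ − sin θ) = 0.9475 m² and P = Dθ/2 = 2.601 m. Hydraulic radius R = A/P = 0.9475/2.601 = 0.3643 m. Q_A = (1/0.013)·0.9475·0.3643^(2/3)·√0.00044 = 0.7799 m³/s.
Channel B: For a circular section of diameter D = 1.82 m at depth y = 0.656 m, the central angle is θ = 2 arccos(1 − 2y/D) = 2.576 rad. Then A = (D²/8)(θ − sin θ) = 0.8446 m² and P = Dθ/2 = 2.344 m. Hydraulic radius R = A/P = 0.8446/2.344 = 0.3603 m. Q_B = (1/0.013)·0.8446·0.3603^(2/3)·√0.00044 = 0.69 m³/s.
The larger discharge is 0.7799 m³/s and the smaller is 0.69 m³/s; the ratio is 1.13.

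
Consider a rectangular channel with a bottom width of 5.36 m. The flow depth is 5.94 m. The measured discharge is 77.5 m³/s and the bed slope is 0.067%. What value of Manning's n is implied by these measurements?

Flow area A = b·y = 5.36 × 5.94 = 31.84 m². Wetted perimeter P = b + 2y = 5.36 + 2×5.94 = 17.24 m.
Hydraulic radius R = A/P = 31.84/17.24 = 1.847 m.
Rearranging Manning's equation: n = (1/Q) A R^(2/3) S^(1/2) = (1/77.5) × 31.84 × 1.847^(2/3) × √0.00067 = 0.016.

n = 0.016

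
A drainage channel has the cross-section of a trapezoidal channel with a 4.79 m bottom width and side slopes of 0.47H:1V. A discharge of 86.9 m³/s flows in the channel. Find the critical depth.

At critical depth, Q² T / (g A³) = 1, i.e. A³/T = Q²/g = 86.9²/9.81 = 769.8.
Trying y = 3.69 m: A³/T = 1690 — high.
Trying y = 2.28 m: A³/T = 344.3 — low.
Trying y = 2.92 m: A³/T = 773.3 — matches.

y_c = 2.92 m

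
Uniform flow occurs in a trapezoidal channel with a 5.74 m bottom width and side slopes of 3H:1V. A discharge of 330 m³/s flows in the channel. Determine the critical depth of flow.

y_c = 3.93 m

At critical depth, Q² T / (g A³) = 1, i.e. A³/T = Q²/g = 330²/9.81 = 11100.
Trying y = 4.96 m: A³/T = 30140 — over.
Trying y = 3.93 m: A³/T = 11150 — ≈ 11100.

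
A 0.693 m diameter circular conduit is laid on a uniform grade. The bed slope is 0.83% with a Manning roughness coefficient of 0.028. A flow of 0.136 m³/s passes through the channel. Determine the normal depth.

Manning's equation rearranged: A R^(2/3) = nQ / (1·√S) = 0.028 × 0.136 / (√0.0083) = 0.0418.
At y = 0.205 m: A R^(2/3) = 0.02234 — too small.
At y = 0.348 m: A R^(2/3) = 0.05904 — too large.
At y = 0.286 m: A R^(2/3) = 0.04182 — ≈ 0.0418.

y_n = 0.286 m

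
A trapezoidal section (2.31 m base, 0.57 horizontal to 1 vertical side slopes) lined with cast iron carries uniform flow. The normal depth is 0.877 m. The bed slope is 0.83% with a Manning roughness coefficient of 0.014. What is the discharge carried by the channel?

Q = 11 m³/s

With bottom width b = 2.31 m and side slope z = 0.57: A = (b + zy)y = (2.31 + 0.57×0.877)×0.877 = 2.464 m²; P = b + 2y√(1+z²) = 2.31 + 2×0.877×1.151 = 4.329 m.
Hydraulic radius R = A/P = 2.464/4.329 = 0.5693 m.
Manning's equation: Q = (1/n) A R^(2/3) S^(1/2) = (1/0.014) × 2.464 × 0.5693^(2/3) × 0.0083^(1/2) = 11 m³/s.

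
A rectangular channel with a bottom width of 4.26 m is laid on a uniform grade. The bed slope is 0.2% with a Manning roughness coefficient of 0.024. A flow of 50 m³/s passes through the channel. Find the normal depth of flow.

y_n = 4.85 m

Manning's equation rearranged: A R^(2/3) = nQ / (1·√S) = 0.024 × 50 / (√0.002) = 26.83.
Trying y = 5.95 m: A R^(2/3) = 34.22 — over.
Trying y = 4.06 m: A R^(2/3) = 21.61 — short.
Trying y = 4.85 m: A R^(2/3) = 26.83 — ≈ 26.83.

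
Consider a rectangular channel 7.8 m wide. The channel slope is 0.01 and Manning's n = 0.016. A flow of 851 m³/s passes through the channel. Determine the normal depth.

y_n = 8.96 m

Manning's equation rearranged: A R^(2/3) = nQ / (1·√S) = 0.016 × 851 / (√0.01) = 136.2.
Try y = 9.88 m: A R^(2/3) = 153 — high.
Try y = 7.62 m: A R^(2/3) = 111.8 — low.
Try y = 8.96 m: A R^(2/3) = 136.1 — matches.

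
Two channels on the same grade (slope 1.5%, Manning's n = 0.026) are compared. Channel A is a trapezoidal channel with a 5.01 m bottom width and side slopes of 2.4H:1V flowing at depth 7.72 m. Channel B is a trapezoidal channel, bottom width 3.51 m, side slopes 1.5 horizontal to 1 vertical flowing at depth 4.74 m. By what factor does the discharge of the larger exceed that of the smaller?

5.03

Channel A: With bottom width b = 5.01 m and side slope z = 2.4: A = (b + zy)y = (5.01 + 2.4×7.72)×7.72 = 181.7 m²; P = b + 2y√(1+z²) = 5.01 + 2×7.72×2.6 = 45.15 m. Hydraulic radius R = A/P = 181.7/45.15 = 4.024 m. Q_A = (1/0.026)·181.7·4.024^(2/3)·√0.015 = 2166 m³/s.
Channel B: With bottom width b = 3.51 m and side slope z = 1.5: A = (b + zy)y = (3.51 + 1.5×4.74)×4.74 = 50.34 m²; P = b + 2y√(1+z²) = 3.51 + 2×4.74×1.803 = 20.6 m. Hydraulic radius R = A/P = 50.34/20.6 = 2.444 m. Q_B = (1/0.026)·50.34·2.444^(2/3)·√0.015 = 430.2 m³/s.
The larger discharge is 2166 m³/s and the smaller is 430.2 m³/s; the ratio is 5.03.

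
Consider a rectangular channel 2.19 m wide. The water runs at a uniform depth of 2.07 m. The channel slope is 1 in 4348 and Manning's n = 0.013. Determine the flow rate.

Flow area A = b·y = 2.19 × 2.07 = 4.533 m². Wetted perimeter P = b + 2y = 2.19 + 2×2.07 = 6.33 m.
Hydraulic radius R = A/P = 4.533/6.33 = 0.7162 m.
Manning's equation: Q = (1/n) A R^(2/3) S^(1/2) = (1/0.013) × 4.533 × 0.7162^(2/3) × 0.00023^(1/2) = 4.23 m³/s.

Q = 4.23 m³/s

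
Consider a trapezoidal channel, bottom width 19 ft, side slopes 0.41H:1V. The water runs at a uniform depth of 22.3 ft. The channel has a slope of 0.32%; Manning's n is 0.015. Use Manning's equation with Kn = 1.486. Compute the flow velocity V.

V = 24.9 ft/s

With bottom width b = 19 ft and side slope z = 0.41: A = (b + zy)y = (19 + 0.41×22.3)×22.3 = 627.6 ft²; P = b + 2y√(1+z²) = 19 + 2×22.3×1.081 = 67.2 ft.
Hydraulic radius R = A/P = 627.6/67.2 = 9.339 ft.
From Manning's equation, V = (1.486/n) R^(2/3) S^(1/2) = (1.486/0.015) × 9.339^(2/3) × 0.0032^(1/2) = 24.9 ft/s.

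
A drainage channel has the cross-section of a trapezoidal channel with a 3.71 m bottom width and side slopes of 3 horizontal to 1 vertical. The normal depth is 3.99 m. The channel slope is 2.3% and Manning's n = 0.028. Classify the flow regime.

supercritical

With bottom width b = 3.71 m and side slope z = 3: A = (b + zy)y = (3.71 + 3×3.99)×3.99 = 62.56 m²; P = b + 2y√(1+z²) = 3.71 + 2×3.99×3.162 = 28.94 m.
Hydraulic radius R = A/P = 62.56/28.94 = 2.161 m.
V = (1/n) R^(2/3) √S = (1/0.028) × 2.161^(2/3) × √0.023 = 9.055 m/s. Hydraulic depth D_h = A/T = 62.56/27.65 = 2.263 m.
Froude number Fr = V/√(g·D_h) = 9.055/√(9.81×2.263) = 1.92, which is greater than 1, so the flow is supercritical.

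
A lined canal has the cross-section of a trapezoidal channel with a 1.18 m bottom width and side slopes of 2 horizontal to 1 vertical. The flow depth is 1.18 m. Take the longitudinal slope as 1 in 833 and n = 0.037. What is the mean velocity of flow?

V = 0.7 m/s

With bottom width b = 1.18 m and side slope z = 2: A = (b + zy)y = (1.18 + 2×1.18)×1.18 = 4.177 m²; P = b + 2y√(1+z²) = 1.18 + 2×1.18×2.236 = 6.457 m.
Hydraulic radius R = A/P = 4.177/6.457 = 0.6469 m.
From Manning's equation, V = (1/n) R^(2/3) S^(1/2) = (1/0.037) × 0.6469^(2/3) × 0.0012^(1/2) = 0.7 m/s.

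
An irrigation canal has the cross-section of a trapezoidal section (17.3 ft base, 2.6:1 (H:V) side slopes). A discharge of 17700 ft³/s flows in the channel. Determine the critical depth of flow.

y_c = 16.6 ft

At critical depth, Q² T / (g A³) = 1, i.e. A³/T = Q²/g = 17700²/32.2 = 9730000.
Trying y = 12.7 ft: A³/T = 3132000 — too small.
Trying y = 20.8 ft: A³/T = 26090000 — too large.
Trying y = 16.6 ft: A³/T = 9756000 — close enough.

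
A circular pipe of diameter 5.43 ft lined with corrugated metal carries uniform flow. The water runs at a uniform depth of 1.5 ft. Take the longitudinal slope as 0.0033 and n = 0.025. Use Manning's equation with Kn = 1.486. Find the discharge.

For a circular section of diameter D = 5.43 ft at depth y = 1.5 ft, the central angle is θ = 2 arccos(1 − 2y/D) = 2.214 rad. Then A = (D²/8)(θ − sin θ) = 5.209 ft² and P = Dθ/2 = 6.01 ft.
Hydraulic radius R = A/P = 5.209/6.01 = 0.8667 ft.
Manning's equation: Q = (1.486/n) A R^(2/3) S^(1/2) = (1.486/0.025) × 5.209 × 0.8667^(2/3) × 0.0033^(1/2) = 16.2 ft³/s.

Q = 16.2 ft³/s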